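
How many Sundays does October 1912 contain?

4

Oct 1, 1912 is a Tuesday.
That's 31 days from start to end, counting both.
31 = 7 × 4 + 3, so there are 4 full weeks plus 3 extra days.
Each full week contributes one Sunday: 4 so far.
The 3 extra days are Tuesday, Wednesday, Thursday — none qualify.
Total: 4 + 0 = 4.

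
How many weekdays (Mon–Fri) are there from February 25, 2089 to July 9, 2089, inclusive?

96 weekdays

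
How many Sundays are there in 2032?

52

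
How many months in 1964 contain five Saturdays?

4

A month has five Saturdays exactly when Saturday falls within its first (length − 28) days.
Jan: 31 days, starts Wed → 5 of Wed, Thu, Fri
Feb: 29 days, starts Sat → 5 of Sat ✓
Mar: 31 days, starts Sun → 5 of Sun, Mon, Tue
Apr: 30 days, starts Wed → 5 of Wed, Thu
May: 31 days, starts Fri → 5 of Fri, Sat, Sun ✓
Jun: 30 days, starts Mon → 5 of Mon, Tue
Jul: 31 days, starts Wed → 5 of Wed, Thu, Fri
Aug: 31 days, starts Sat → 5 of Sat, Sun, Mon ✓
Sep: 30 days, starts Tue → 5 of Tue, Wed
Oct: 31 days, starts Thu → 5 of Thu, Fri, Sat ✓
Nov: 30 days, starts Sun → 5 of Sun, Mon
Dec: 31 days, starts Tue → 5 of Tue, Wed, Thu
Months with five Saturdays: Feb, May, Aug, Oct.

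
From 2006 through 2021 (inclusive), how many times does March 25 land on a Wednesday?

Day of week of March 25 in each year:
2006: Sat, 2007: Sun, 2008: Tue, 2009: Wed ✓, 2010: Thu, 2011: Fri, 2012: Sun, 2013: Mon, 2014: Tue, 2015: Wed ✓, 2016: Fri, 2017: Sat, 2018: Sun, 2019: Mon, 2020: Wed ✓, 2021: Thu
Wednesdays: 2009, 2015, 2020.

3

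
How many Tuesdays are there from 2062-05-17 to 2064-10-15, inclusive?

2062-05-17 is a Wednesday.
From 2062-05-17 to 2064-10-15 is 883 days inclusive.
883 = 7 × 126 + 1, so there are 126 full weeks plus 1 extra day.
Each full week contributes one Tuesday: 126 so far.
The 1 extra day is Wednesday — none qualify.
Total: 126 + 0 = 126.

126 Tuesdays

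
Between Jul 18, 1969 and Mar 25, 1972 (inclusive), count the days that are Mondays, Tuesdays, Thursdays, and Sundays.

560

Jul 18, 1969 is a Friday.
The range spans 982 days (inclusive of both endpoints).
982 = 7 × 140 + 2, so there are 140 full weeks plus 2 extra days.
Each full week contributes 4 days from the set (Mon, Tue, Thu, Sun): 140 × 4 = 560.
The 2 extra days are Fri, Sat — none qualify.
Total: 560 + 0 = 560.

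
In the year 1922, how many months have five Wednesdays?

4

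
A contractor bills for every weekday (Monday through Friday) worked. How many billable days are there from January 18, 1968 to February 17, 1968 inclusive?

January 18, 1968 is a Thursday.
That's 31 days from start to end, counting both.
31 = 7 × 4 + 3, so there are 4 full weeks plus 3 extra days.
Each full week contributes 5 weekdays (Mon–Fri): 4 × 5 = 20.
The 3 extra days are Thu, Fri, Sat — 2 of them qualify.
Total: 20 + 2 = 22.

22 weekdays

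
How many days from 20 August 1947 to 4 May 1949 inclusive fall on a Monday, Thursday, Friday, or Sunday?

20 August 1947 is a Wednesday.
The range spans 624 days (inclusive of both endpoints).
624 = 7 × 89 + 1, so there are 89 full weeks plus 1 extra day.
Each full week contributes 4 days from the set (Mon, Thu, Fri, Sun): 89 × 4 = 356.
The 1 extra day is Wed — none qualify.
Total: 356 + 0 = 356.

356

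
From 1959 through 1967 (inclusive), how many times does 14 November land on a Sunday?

Day of week of November 14 in each year:
1959: Sat, 1960: Mon, 1961: Tue, 1962: Wed, 1963: Thu, 1964: Sat, 1965: Sun ✓, 1966: Mon, 1967: Tue
Sundays: 1965.

1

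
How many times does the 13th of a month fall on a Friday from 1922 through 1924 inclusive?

Friday-the-13ths by year:
1922: Jan, Oct
1923: Apr, Jul
1924: Jun

5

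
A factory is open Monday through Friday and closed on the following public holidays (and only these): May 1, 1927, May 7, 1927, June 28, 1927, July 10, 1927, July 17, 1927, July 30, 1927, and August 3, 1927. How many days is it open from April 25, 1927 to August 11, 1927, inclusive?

April 25, 1927 is a Monday.
That's 109 days from start to end, counting both.
109 = 7 × 15 + 4, so there are 15 full weeks plus 4 extra days.
Each full week contributes 5 weekdays (Mon–Fri): 15 × 5 = 75.
The 4 extra days are Monday, Tuesday, Wednesday, Thursday — 4 of them qualify.
Total: 75 + 4 = 79.
Holidays: May 1, 1927 (Sun); May 7, 1927 (Sat); June 28, 1927 (Tue); July 10, 1927 (Sun); July 17, 1927 (Sun); July 30, 1927 (Sat); August 3, 1927 (Wed).
2 of the 7 holidays fall on weekdays; the rest are weekends and were already excluded.
Business days: 79 − 2 = 77.

77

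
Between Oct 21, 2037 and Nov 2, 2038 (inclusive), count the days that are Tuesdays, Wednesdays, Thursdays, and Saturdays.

Oct 21, 2037 is a Wednesday.
The range spans 378 days (inclusive of both endpoints).
378 = 7 × 54, so the span is exactly 54 full weeks.
Each full week contributes 4 days from the set (Tue, Wed, Thu, Sat): 54 × 4 = 216.

216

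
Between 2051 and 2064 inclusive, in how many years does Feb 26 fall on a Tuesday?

Day of week of February 26 in each year:
2051: Sun, 2052: Mon, 2053: Wed, 2054: Thu, 2055: Fri, 2056: Sat, 2057: Mon, 2058: Tue ✓, 2059: Wed, 2060: Thu, 2061: Sat, 2062: Sun, 2063: Mon, 2064: Tue ✓
Tuesdays: 2058, 2064.

2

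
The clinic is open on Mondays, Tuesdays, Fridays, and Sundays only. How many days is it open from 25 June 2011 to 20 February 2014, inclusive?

25 June 2011 is a Saturday.
The range spans 972 days (inclusive of both endpoints).
972 = 7 × 138 + 6, so there are 138 full weeks plus 6 extra days.
Each full week contributes 4 days from the set (Mon, Tue, Fri, Sun): 138 × 4 = 552.
The 6 extra days are Saturday, Sunday, Monday, Tuesday, Wednesday, Thursday — 3 of them qualify.
Total: 552 + 3 = 555.

555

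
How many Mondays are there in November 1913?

1 November 1913 is a Saturday.
That's 30 days from start to end, counting both.
30 = 7 × 4 + 2, so there are 4 full weeks plus 2 extra days.
Each full week contributes one Monday: 4 so far.
The 2 extra days are Sat, Sun — none qualify.
Total: 4 + 0 = 4.

4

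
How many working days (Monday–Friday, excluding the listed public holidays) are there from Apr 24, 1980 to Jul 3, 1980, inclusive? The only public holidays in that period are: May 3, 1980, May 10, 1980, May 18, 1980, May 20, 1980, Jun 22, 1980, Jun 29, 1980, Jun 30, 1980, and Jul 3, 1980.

Apr 24, 1980 is a Thursday.
That's 71 days from start to end, counting both.
71 = 7 × 10 + 1, so there are 10 full weeks plus 1 extra day.
Each full week contributes 5 weekdays (Mon–Fri): 10 × 5 = 50.
The 1 extra day is Thu — 1 of them qualifies.
Total: 50 + 1 = 51.
Holidays: May 3, 1980 (Sat); May 10, 1980 (Sat); May 18, 1980 (Sun); May 20, 1980 (Tue); Jun 22, 1980 (Sun); Jun 29, 1980 (Sun); Jun 30, 1980 (Mon); Jul 3, 1980 (Thu).
3 of the 8 holidays fall on weekdays; the rest are weekends and were already excluded.
Business days: 51 − 3 = 48.

48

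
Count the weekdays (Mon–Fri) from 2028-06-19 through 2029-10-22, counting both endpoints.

351 weekdays

2028-06-19 is a Monday.
The range spans 491 days (inclusive of both endpoints).
491 = 7 × 70 + 1, so there are 70 full weeks plus 1 extra day.
Each full week contributes 5 weekdays (Mon–Fri): 70 × 5 = 350.
The 1 extra day is Monday — 1 of them qualifies.
Total: 350 + 1 = 351.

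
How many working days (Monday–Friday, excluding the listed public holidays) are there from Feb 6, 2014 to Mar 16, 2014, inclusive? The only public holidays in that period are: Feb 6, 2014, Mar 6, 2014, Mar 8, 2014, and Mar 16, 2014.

Feb 6, 2014 is a Thursday.
From Feb 6, 2014 to Mar 16, 2014 is 39 days inclusive.
39 = 7 × 5 + 4, so there are 5 full weeks plus 4 extra days.
Each full week contributes 5 weekdays (Mon–Fri): 5 × 5 = 25.
The 4 extra days are Thu, Fri, Sat, Sun — 2 of them qualify.
Total: 25 + 2 = 27.
Holidays: Feb 6, 2014 (Thu); Mar 6, 2014 (Thu); Mar 8, 2014 (Sat); Mar 16, 2014 (Sun).
2 of the 4 holidays fall on weekdays; the rest are weekends and were already excluded.
Business days: 27 − 2 = 25.

25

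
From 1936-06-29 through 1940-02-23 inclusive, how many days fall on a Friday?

1936-06-29 is a Monday.
From 1936-06-29 to 1940-02-23 is 1335 days inclusive.
1335 = 7 × 190 + 5, so there are 190 full weeks plus 5 extra days.
Each full week contributes one Friday: 190 so far.
The 5 extra days are Monday, Tuesday, Wednesday, Thursday, Friday — 1 of them qualifies.
Total: 190 + 1 = 191.

191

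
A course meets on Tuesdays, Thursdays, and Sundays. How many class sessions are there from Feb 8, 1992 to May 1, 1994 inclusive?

Feb 8, 1992 is a Saturday.
From Feb 8, 1992 to May 1, 1994 is 814 days inclusive.
814 = 7 × 116 + 2, so there are 116 full weeks plus 2 extra days.
Each full week contributes 3 days from the set (Tue, Thu, Sun): 116 × 3 = 348.
The 2 extra days are Sat, Sun — 1 of them qualifies.
Total: 348 + 1 = 349.

349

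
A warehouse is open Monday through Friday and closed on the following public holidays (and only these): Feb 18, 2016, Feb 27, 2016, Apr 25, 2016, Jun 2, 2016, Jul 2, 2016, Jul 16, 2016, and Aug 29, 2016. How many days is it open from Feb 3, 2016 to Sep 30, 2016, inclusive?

169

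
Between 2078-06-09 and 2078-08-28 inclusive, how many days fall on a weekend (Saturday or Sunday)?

24

2078-06-09 is a Thursday.
The range spans 81 days (inclusive of both endpoints).
81 = 7 × 11 + 4, so there are 11 full weeks plus 4 extra days.
Each full week contributes 2 weekend days (Sat, Sun): 11 × 2 = 22.
The 4 extra days are Thursday, Friday, Saturday, Sunday — 2 of them qualify.
Total: 22 + 2 = 24.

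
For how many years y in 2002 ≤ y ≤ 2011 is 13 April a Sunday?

2

Day of week of April 13 in each year:
2002: Sat, 2003: Sun ✓, 2004: Tue, 2005: Wed, 2006: Thu, 2007: Fri, 2008: Sun ✓, 2009: Mon, 2010: Tue, 2011: Wed
Sundays: 2003, 2008.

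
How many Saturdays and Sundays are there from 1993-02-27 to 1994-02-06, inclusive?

1993-02-27 is a Saturday.
The range spans 345 days (inclusive of both endpoints).
345 = 7 × 49 + 2, so there are 49 full weeks plus 2 extra days.
Each full week contributes 2 weekend days (Sat, Sun): 49 × 2 = 98.
The 2 extra days are Sat, Sun — 2 of them qualify.
Total: 98 + 2 = 100.

100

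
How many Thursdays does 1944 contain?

January 1, 1944 is a Saturday.
That's 366 days from start to end, counting both.
366 = 7 × 52 + 2, so there are 52 full weeks plus 2 extra days.
Each full week contributes one Thursday: 52 so far.
The 2 extra days are Sat, Sun — none qualify.
Total: 52 + 0 = 52.

52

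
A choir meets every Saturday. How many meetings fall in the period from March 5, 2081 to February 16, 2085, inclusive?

March 5, 2081 is a Wednesday.
That's 1445 days from start to end, counting both.
1445 = 7 × 206 + 3, so there are 206 full weeks plus 3 extra days.
Each full week contributes one Saturday: 206 so far.
The 3 extra days are Wednesday, Thursday, Friday — none qualify.
Total: 206 + 0 = 206.

206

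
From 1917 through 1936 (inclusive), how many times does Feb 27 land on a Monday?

Day of week of February 27 in each year:
1917: Tue, 1918: Wed, 1919: Thu, 1920: Fri, 1921: Sun, 1922: Mon ✓, 1923: Tue, 1924: Wed, 1925: Fri, 1926: Sat, 1927: Sun, 1928: Mon ✓, 1929: Wed, 1930: Thu, 1931: Fri, 1932: Sat, 1933: Mon ✓, 1934: Tue, 1935: Wed, 1936: Thu
Mondays: 1922, 1928, 1933.

3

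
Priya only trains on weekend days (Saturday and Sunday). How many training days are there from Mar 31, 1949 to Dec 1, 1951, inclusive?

279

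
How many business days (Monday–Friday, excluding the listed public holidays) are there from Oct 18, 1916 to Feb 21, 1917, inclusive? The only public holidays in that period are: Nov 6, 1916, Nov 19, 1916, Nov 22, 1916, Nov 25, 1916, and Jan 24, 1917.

88 business days

Oct 18, 1916 is a Wednesday.
The range spans 127 days (inclusive of both endpoints).
127 = 7 × 18 + 1, so there are 18 full weeks plus 1 extra day.
Each full week contributes 5 weekdays (Mon–Fri): 18 × 5 = 90.
The 1 extra day is Wednesday — 1 of them qualifies.
Total: 90 + 1 = 91.
Holidays: Nov 6, 1916 (Mon); Nov 19, 1916 (Sun); Nov 22, 1916 (Wed); Nov 25, 1916 (Sat); Jan 24, 1917 (Wed).
3 of the 5 holidays fall on weekdays; the rest are weekends and were already excluded.
Business days: 91 − 3 = 88.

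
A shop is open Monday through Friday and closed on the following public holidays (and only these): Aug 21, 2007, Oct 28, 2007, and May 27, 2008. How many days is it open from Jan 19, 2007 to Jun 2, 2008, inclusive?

Jan 19, 2007 is a Friday.
From Jan 19, 2007 to Jun 2, 2008 is 501 days inclusive.
501 = 7 × 71 + 4, so there are 71 full weeks plus 4 extra days.
Each full week contributes 5 weekdays (Mon–Fri): 71 × 5 = 355.
The 4 extra days are Fri, Sat, Sun, Mon — 2 of them qualify.
Total: 355 + 2 = 357.
Holidays: Aug 21, 2007 (Tue); Oct 28, 2007 (Sun); May 27, 2008 (Tue).
2 of the 3 holidays fall on weekdays; the rest are weekends and were already excluded.
Business days: 357 − 2 = 355.

355 working days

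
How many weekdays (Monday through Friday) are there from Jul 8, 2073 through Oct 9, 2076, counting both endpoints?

Jul 8, 2073 is a Saturday.
That's 1190 days from start to end, counting both.
1190 = 7 × 170, so the span is exactly 170 full weeks.
Each full week contributes 5 weekdays (Mon–Fri): 170 × 5 = 850.

850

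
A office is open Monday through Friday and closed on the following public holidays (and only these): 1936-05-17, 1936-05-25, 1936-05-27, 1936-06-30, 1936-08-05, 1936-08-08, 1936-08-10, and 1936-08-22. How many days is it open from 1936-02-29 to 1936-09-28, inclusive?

146

1936-02-29 is a Saturday.
From 1936-02-29 to 1936-09-28 is 213 days inclusive.
213 = 7 × 30 + 3, so there are 30 full weeks plus 3 extra days.
Each full week contributes 5 weekdays (Mon–Fri): 30 × 5 = 150.
The 3 extra days are Sat, Sun, Mon — 1 of them qualifies.
Total: 150 + 1 = 151.
Holidays: 1936-05-17 (Sun); 1936-05-25 (Mon); 1936-05-27 (Wed); 1936-06-30 (Tue); 1936-08-05 (Wed); 1936-08-08 (Sat); 1936-08-10 (Mon); 1936-08-22 (Sat).
5 of the 8 holidays fall on weekdays; the rest are weekends and were already excluded.
Business days: 151 − 5 = 146.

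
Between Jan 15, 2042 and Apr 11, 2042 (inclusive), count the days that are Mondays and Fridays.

25

Jan 15, 2042 is a Wednesday.
The range spans 87 days (inclusive of both endpoints).
87 = 7 × 12 + 3, so there are 12 full weeks plus 3 extra days.
Each full week contributes 2 days from the set (Mon, Fri): 12 × 2 = 24.
The 3 extra days are Wednesday, Thursday, Friday — 1 of them qualifies.
Total: 24 + 1 = 25.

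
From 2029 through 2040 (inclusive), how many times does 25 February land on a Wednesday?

Day of week of February 25 in each year:
2029: Sun, 2030: Mon, 2031: Tue, 2032: Wed ✓, 2033: Fri, 2034: Sat, 2035: Sun, 2036: Mon, 2037: Wed ✓, 2038: Thu, 2039: Fri, 2040: Sat
Wednesdays: 2032, 2037.

2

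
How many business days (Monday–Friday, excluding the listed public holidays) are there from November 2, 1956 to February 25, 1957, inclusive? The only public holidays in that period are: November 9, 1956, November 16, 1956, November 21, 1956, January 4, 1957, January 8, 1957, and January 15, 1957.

November 2, 1956 is a Friday.
That's 116 days from start to end, counting both.
116 = 7 × 16 + 4, so there are 16 full weeks plus 4 extra days.
Each full week contributes 5 weekdays (Mon–Fri): 16 × 5 = 80.
The 4 extra days are Friday, Saturday, Sunday, Monday — 2 of them qualify.
Total: 80 + 2 = 82.
Holidays: November 9, 1956 (Fri); November 16, 1956 (Fri); November 21, 1956 (Wed); January 4, 1957 (Fri); January 8, 1957 (Tue); January 15, 1957 (Tue).
All 6 holidays fall on weekdays, so subtract 6.
Business days: 82 − 6 = 76.

76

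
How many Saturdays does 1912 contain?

January 1, 1912 is a Monday.
The range spans 366 days (inclusive of both endpoints).
366 = 7 × 52 + 2, so there are 52 full weeks plus 2 extra days.
Each full week contributes one Saturday: 52 so far.
The 2 extra days are Mon, Tue — none qualify.
Total: 52 + 0 = 52.

52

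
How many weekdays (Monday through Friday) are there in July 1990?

July 1, 1990 is a Sunday.
The range spans 31 days (inclusive of both endpoints).
31 = 7 × 4 + 3, so there are 4 full weeks plus 3 extra days.
Each full week contributes 5 weekdays (Mon–Fri): 4 × 5 = 20.
The 3 extra days are Sun, Mon, Tue — 2 of them qualify.
Total: 20 + 2 = 22.

22 weekdays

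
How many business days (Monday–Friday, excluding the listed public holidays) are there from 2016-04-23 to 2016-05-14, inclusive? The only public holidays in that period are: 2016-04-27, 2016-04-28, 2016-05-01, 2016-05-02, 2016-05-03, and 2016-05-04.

2016-04-23 is a Saturday.
The range spans 22 days (inclusive of both endpoints).
22 = 7 × 3 + 1, so there are 3 full weeks plus 1 extra day.
Each full week contributes 5 weekdays (Mon–Fri): 3 × 5 = 15.
The 1 extra day is Saturday — none qualify.
Total: 15 + 0 = 15.
Holidays: 2016-04-27 (Wed); 2016-04-28 (Thu); 2016-05-01 (Sun); 2016-05-02 (Mon); 2016-05-03 (Tue); 2016-05-04 (Wed).
5 of the 6 holidays fall on weekdays; the rest are weekends and were already excluded.
Business days: 15 − 5 = 10.

10 business days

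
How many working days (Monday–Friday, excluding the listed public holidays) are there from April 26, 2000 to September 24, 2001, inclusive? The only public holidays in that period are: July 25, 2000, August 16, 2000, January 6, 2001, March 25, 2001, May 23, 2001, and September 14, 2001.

April 26, 2000 is a Wednesday.
The range spans 517 days (inclusive of both endpoints).
517 = 7 × 73 + 6, so there are 73 full weeks plus 6 extra days.
Each full week contributes 5 weekdays (Mon–Fri): 73 × 5 = 365.
The 6 extra days are Wednesday, Thursday, Friday, Saturday, Sunday, Monday — 4 of them qualify.
Total: 365 + 4 = 369.
Holidays: July 25, 2000 (Tue); August 16, 2000 (Wed); January 6, 2001 (Sat); March 25, 2001 (Sun); May 23, 2001 (Wed); September 14, 2001 (Fri).
4 of the 6 holidays fall on weekdays; the rest are weekends and were already excluded.
Business days: 369 − 4 = 365.

365 working days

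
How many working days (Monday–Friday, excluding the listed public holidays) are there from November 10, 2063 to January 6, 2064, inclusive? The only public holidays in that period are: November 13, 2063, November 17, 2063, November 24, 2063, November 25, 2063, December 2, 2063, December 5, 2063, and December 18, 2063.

37 working days

November 10, 2063 is a Saturday.
That's 58 days from start to end, counting both.
58 = 7 × 8 + 2, so there are 8 full weeks plus 2 extra days.
Each full week contributes 5 weekdays (Mon–Fri): 8 × 5 = 40.
The 2 extra days are Sat, Sun — none qualify.
Total: 40 + 0 = 40.
Holidays: November 13, 2063 (Tue); November 17, 2063 (Sat); November 24, 2063 (Sat); November 25, 2063 (Sun); December 2, 2063 (Sun); December 5, 2063 (Wed); December 18, 2063 (Tue).
3 of the 7 holidays fall on weekdays; the rest are weekends and were already excluded.
Business days: 40 − 3 = 37.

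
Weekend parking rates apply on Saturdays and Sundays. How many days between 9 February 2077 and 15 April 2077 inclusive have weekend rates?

18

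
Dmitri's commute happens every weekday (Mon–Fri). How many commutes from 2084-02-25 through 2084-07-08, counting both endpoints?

96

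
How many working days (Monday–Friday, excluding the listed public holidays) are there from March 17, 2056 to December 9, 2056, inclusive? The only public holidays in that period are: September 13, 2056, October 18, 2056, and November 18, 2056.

189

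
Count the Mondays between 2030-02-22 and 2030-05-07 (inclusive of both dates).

2030-02-22 is a Friday.
The range spans 75 days (inclusive of both endpoints).
75 = 7 × 10 + 5, so there are 10 full weeks plus 5 extra days.
Each full week contributes one Monday: 10 so far.
The 5 extra days are Fri, Sat, Sun, Mon, Tue — 1 of them qualifies.
Total: 10 + 1 = 11.

11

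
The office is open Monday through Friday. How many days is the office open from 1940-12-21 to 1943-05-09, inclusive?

620

1940-12-21 is a Saturday.
The range spans 870 days (inclusive of both endpoints).
870 = 7 × 124 + 2, so there are 124 full weeks plus 2 extra days.
Each full week contributes 5 weekdays (Mon–Fri): 124 × 5 = 620.
The 2 extra days are Sat, Sun — none qualify.
Total: 620 + 0 = 620.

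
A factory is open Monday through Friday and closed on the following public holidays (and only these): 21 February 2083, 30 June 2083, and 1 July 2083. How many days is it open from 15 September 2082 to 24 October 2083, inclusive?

287 business days

15 September 2082 is a Tuesday.
That's 405 days from start to end, counting both.
405 = 7 × 57 + 6, so there are 57 full weeks plus 6 extra days.
Each full week contributes 5 weekdays (Mon–Fri): 57 × 5 = 285.
The 6 extra days are Tuesday, Wednesday, Thursday, Friday, Saturday, Sunday — 4 of them qualify.
Total: 285 + 4 = 289.
Holidays: 21 February 2083 (Sun); 30 June 2083 (Wed); 1 July 2083 (Thu).
2 of the 3 holidays fall on weekdays; the rest are weekends and were already excluded.
Business days: 289 − 2 = 287.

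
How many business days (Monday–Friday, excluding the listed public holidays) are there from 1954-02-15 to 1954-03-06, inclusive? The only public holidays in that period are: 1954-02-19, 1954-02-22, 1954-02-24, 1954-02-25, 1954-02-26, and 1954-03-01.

9

1954-02-15 is a Monday.
The range spans 20 days (inclusive of both endpoints).
20 = 7 × 2 + 6, so there are 2 full weeks plus 6 extra days.
Each full week contributes 5 weekdays (Mon–Fri): 2 × 5 = 10.
The 6 extra days are Mon, Tue, Wed, Thu, Fri, Sat — 5 of them qualify.
Total: 10 + 5 = 15.
Holidays: 1954-02-19 (Fri); 1954-02-22 (Mon); 1954-02-24 (Wed); 1954-02-25 (Thu); 1954-02-26 (Fri); 1954-03-01 (Mon).
All 6 holidays fall on weekdays, so subtract 6.
Business days: 15 − 6 = 9.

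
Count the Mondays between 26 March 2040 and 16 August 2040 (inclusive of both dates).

26 March 2040 is a Monday.
The range spans 144 days (inclusive of both endpoints).
144 = 7 × 20 + 4, so there are 20 full weeks plus 4 extra days.
Each full week contributes one Monday: 20 so far.
The 4 extra days are Monday, Tuesday, Wednesday, Thursday — 1 of them qualifies.
Total: 20 + 1 = 21.

21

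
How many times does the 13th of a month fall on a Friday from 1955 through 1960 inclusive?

11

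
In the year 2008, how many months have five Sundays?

4

A month has five Sundays exactly when Sunday falls within its first (length − 28) days.
Jan: 31 days, starts Tue → 5 of Tue, Wed, Thu
Feb: 29 days, starts Fri → 5 of Fri
Mar: 31 days, starts Sat → 5 of Sat, Sun, Mon ✓
Apr: 30 days, starts Tue → 5 of Tue, Wed
May: 31 days, starts Thu → 5 of Thu, Fri, Sat
Jun: 30 days, starts Sun → 5 of Sun, Mon ✓
Jul: 31 days, starts Tue → 5 of Tue, Wed, Thu
Aug: 31 days, starts Fri → 5 of Fri, Sat, Sun ✓
Sep: 30 days, starts Mon → 5 of Mon, Tue
Oct: 31 days, starts Wed → 5 of Wed, Thu, Fri
Nov: 30 days, starts Sat → 5 of Sat, Sun ✓
Dec: 31 days, starts Mon → 5 of Mon, Tue, Wed
Months with five Sundays: Mar, Jun, Aug, Nov.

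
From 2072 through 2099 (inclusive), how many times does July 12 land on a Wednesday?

Day of week of July 12 in each year:
2072: Tue, 2073: Wed ✓, 2074: Thu, 2075: Fri, 2076: Sun, 2077: Mon, 2078: Tue, 2079: Wed ✓, 2080: Fri, 2081: Sat, 2082: Sun, 2083: Mon, 2084: Wed ✓, 2085: Thu, 2086: Fri, 2087: Sat, 2088: Mon, 2089: Tue, 2090: Wed ✓, 2091: Thu, 2092: Sat, 2093: Sun, 2094: Mon, 2095: Tue, 2096: Thu, 2097: Fri, 2098: Sat, 2099: Sun
Wednesdays: 2073, 2079, 2084, 2090.

4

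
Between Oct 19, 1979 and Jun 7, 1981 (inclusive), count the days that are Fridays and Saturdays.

Oct 19, 1979 is a Friday.
That's 598 days from start to end, counting both.
598 = 7 × 85 + 3, so there are 85 full weeks plus 3 extra days.
Each full week contributes 2 days from the set (Fri, Sat): 85 × 2 = 170.
The 3 extra days are Fri, Sat, Sun — 2 of them qualify.
Total: 170 + 2 = 172.

172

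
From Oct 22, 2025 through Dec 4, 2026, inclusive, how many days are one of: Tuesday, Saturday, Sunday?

Oct 22, 2025 is a Wednesday.
That's 409 days from start to end, counting both.
409 = 7 × 58 + 3, so there are 58 full weeks plus 3 extra days.
Each full week contributes 3 days from the set (Tue, Sat, Sun): 58 × 3 = 174.
The 3 extra days are Wed, Thu, Fri — none qualify.
Total: 174 + 0 = 174.

174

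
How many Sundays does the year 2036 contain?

1 January 2036 is a Tuesday.
That's 366 days from start to end, counting both.
366 = 7 × 52 + 2, so there are 52 full weeks plus 2 extra days.
Each full week contributes one Sunday: 52 so far.
The 2 extra days are Tue, Wed — none qualify.
Total: 52 + 0 = 52.

52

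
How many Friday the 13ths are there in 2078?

1

The 13th falls on a Friday when the month's 13th has weekday Fri.
Jan 13 is Thu; Feb 13 is Sun; Mar 13 is Sun; Apr 13 is Wed; May 13 is Fri ✓; Jun 13 is Mon; Jul 13 is Wed; Aug 13 is Sat; Sep 13 is Tue; Oct 13 is Thu; Nov 13 is Sun; Dec 13 is Tue.
Friday the 13ths: May.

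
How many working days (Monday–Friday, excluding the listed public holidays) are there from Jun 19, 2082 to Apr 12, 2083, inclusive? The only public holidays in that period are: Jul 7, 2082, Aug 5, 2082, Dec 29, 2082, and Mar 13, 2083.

209

Jun 19, 2082 is a Friday.
The range spans 298 days (inclusive of both endpoints).
298 = 7 × 42 + 4, so there are 42 full weeks plus 4 extra days.
Each full week contributes 5 weekdays (Mon–Fri): 42 × 5 = 210.
The 4 extra days are Fri, Sat, Sun, Mon — 2 of them qualify.
Total: 210 + 2 = 212.
Holidays: Jul 7, 2082 (Tue); Aug 5, 2082 (Wed); Dec 29, 2082 (Tue); Mar 13, 2083 (Sat).
3 of the 4 holidays fall on weekdays; the rest are weekends and were already excluded.
Business days: 212 − 3 = 209.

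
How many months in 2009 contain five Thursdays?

5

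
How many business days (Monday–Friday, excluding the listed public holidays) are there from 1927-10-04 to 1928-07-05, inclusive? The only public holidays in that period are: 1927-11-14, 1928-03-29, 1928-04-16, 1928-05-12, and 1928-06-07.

194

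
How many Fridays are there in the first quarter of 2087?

January 1, 2087 is a Wednesday.
From January 1, 2087 to March 31, 2087 is 90 days inclusive.
90 = 7 × 12 + 6, so there are 12 full weeks plus 6 extra days.
Each full week contributes one Friday: 12 so far.
The 6 extra days are Wed, Thu, Fri, Sat, Sun, Mon — 1 of them qualifies.
Total: 12 + 1 = 13.

13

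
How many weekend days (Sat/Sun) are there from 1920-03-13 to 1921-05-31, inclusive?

128

1920-03-13 is a Saturday.
That's 445 days from start to end, counting both.
445 = 7 × 63 + 4, so there are 63 full weeks plus 4 extra days.
Each full week contributes 2 weekend days (Sat, Sun): 63 × 2 = 126.
The 4 extra days are Sat, Sun, Mon, Tue — 2 of them qualify.
Total: 126 + 2 = 128.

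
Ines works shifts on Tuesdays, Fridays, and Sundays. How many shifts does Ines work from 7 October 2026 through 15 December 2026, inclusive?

30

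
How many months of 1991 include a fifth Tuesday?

A month has five Tuesdays exactly when Tuesday falls within its first (length − 28) days.
Jan: 31 days, starts Tue → 5 of Tue, Wed, Thu ✓
Feb: 28 days, starts Fri → 5 of (none)
Mar: 31 days, starts Fri → 5 of Fri, Sat, Sun
Apr: 30 days, starts Mon → 5 of Mon, Tue ✓
May: 31 days, starts Wed → 5 of Wed, Thu, Fri
Jun: 30 days, starts Sat → 5 of Sat, Sun
Jul: 31 days, starts Mon → 5 of Mon, Tue, Wed ✓
Aug: 31 days, starts Thu → 5 of Thu, Fri, Sat
Sep: 30 days, starts Sun → 5 of Sun, Mon
Oct: 31 days, starts Tue → 5 of Tue, Wed, Thu ✓
Nov: 30 days, starts Fri → 5 of Fri, Sat
Dec: 31 days, starts Sun → 5 of Sun, Mon, Tue ✓
Months with five Tuesdays: Jan, Apr, Jul, Oct, Dec.

5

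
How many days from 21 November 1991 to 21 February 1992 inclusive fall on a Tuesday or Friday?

27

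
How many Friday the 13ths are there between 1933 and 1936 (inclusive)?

8

Friday-the-13ths by year:
1933: Jan, Oct
1934: Apr, Jul
1935: Sep, Dec
1936: Mar, Nov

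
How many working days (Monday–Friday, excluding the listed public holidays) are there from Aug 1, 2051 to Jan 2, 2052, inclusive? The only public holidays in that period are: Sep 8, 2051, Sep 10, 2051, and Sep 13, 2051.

109 working days

Aug 1, 2051 is a Tuesday.
The range spans 155 days (inclusive of both endpoints).
155 = 7 × 22 + 1, so there are 22 full weeks plus 1 extra day.
Each full week contributes 5 weekdays (Mon–Fri): 22 × 5 = 110.
The 1 extra day is Tue — 1 of them qualifies.
Total: 110 + 1 = 111.
Holidays: Sep 8, 2051 (Fri); Sep 10, 2051 (Sun); Sep 13, 2051 (Wed).
2 of the 3 holidays fall on weekdays; the rest are weekends and were already excluded.
Business days: 111 − 2 = 109.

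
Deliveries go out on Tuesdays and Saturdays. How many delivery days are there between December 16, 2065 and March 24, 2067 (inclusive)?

December 16, 2065 is a Wednesday.
From December 16, 2065 to March 24, 2067 is 464 days inclusive.
464 = 7 × 66 + 2, so there are 66 full weeks plus 2 extra days.
Each full week contributes 2 days from the set (Tue, Sat): 66 × 2 = 132.
The 2 extra days are Wednesday, Thursday — none qualify.
Total: 132 + 0 = 132.

132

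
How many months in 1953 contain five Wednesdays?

4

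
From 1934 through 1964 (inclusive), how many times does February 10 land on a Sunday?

5

Day of week of February 10 in each year:
1934: Sat, 1935: Sun ✓, 1936: Mon, 1937: Wed, 1938: Thu, 1939: Fri, 1940: Sat, 1941: Mon, 1942: Tue, 1943: Wed, 1944: Thu, 1945: Sat, 1946: Sun ✓, 1947: Mon, 1948: Tue, 1949: Thu, 1950: Fri, 1951: Sat, 1952: Sun ✓, 1953: Tue, 1954: Wed, 1955: Thu, 1956: Fri, 1957: Sun ✓, 1958: Mon, 1959: Tue, 1960: Wed, 1961: Fri, 1962: Sat, 1963: Sun ✓, 1964: Mon
Sundays: 1935, 1946, 1952, 1957, 1963.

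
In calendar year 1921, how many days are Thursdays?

1 January 1921 is a Saturday.
From 1 January 1921 to 31 December 1921 is 365 days inclusive.
365 = 7 × 52 + 1, so there are 52 full weeks plus 1 extra day.
Each full week contributes one Thursday: 52 so far.
The 1 extra day is Saturday — none qualify.
Total: 52 + 0 = 52.

52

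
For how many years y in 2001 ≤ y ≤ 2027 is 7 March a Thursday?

4

Day of week of March 7 in each year:
2001: Wed, 2002: Thu ✓, 2003: Fri, 2004: Sun, 2005: Mon, 2006: Tue, 2007: Wed, 2008: Fri, 2009: Sat, 2010: Sun, 2011: Mon, 2012: Wed, 2013: Thu ✓, 2014: Fri, 2015: Sat, 2016: Mon, 2017: Tue, 2018: Wed, 2019: Thu ✓, 2020: Sat, 2021: Sun, 2022: Mon, 2023: Tue, 2024: Thu ✓, 2025: Fri, 2026: Sat, 2027: Sun
Thursdays: 2002, 2013, 2019, 2024.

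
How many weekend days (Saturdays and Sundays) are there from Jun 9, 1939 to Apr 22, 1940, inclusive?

Jun 9, 1939 is a Friday.
That's 319 days from start to end, counting both.
319 = 7 × 45 + 4, so there are 45 full weeks plus 4 extra days.
Each full week contributes 2 weekend days (Sat, Sun): 45 × 2 = 90.
The 4 extra days are Fri, Sat, Sun, Mon — 2 of them qualify.
Total: 90 + 2 = 92.

92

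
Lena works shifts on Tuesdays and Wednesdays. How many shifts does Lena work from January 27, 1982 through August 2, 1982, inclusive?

January 27, 1982 is a Wednesday.
That's 188 days from start to end, counting both.
188 = 7 × 26 + 6, so there are 26 full weeks plus 6 extra days.
Each full week contributes 2 days from the set (Tue, Wed): 26 × 2 = 52.
The 6 extra days are Wednesday, Thursday, Friday, Saturday, Sunday, Monday — 1 of them qualifies.
Total: 52 + 1 = 53.

53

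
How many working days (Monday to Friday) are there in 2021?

261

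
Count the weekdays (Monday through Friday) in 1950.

January 1, 1950 is a Sunday.
The range spans 365 days (inclusive of both endpoints).
365 = 7 × 52 + 1, so there are 52 full weeks plus 1 extra day.
Each full week contributes 5 weekdays (Mon–Fri): 52 × 5 = 260.
The 1 extra day is Sunday — none qualify.
Total: 260 + 0 = 260.

260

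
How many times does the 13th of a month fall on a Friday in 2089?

The 13th falls on a Friday when the month's 13th has weekday Fri.
Jan 13 is Thu; Feb 13 is Sun; Mar 13 is Sun; Apr 13 is Wed; May 13 is Fri ✓; Jun 13 is Mon; Jul 13 is Wed; Aug 13 is Sat; Sep 13 is Tue; Oct 13 is Thu; Nov 13 is Sun; Dec 13 is Tue.
Friday the 13ths: May.

1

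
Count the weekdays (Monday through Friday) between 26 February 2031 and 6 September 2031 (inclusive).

138 weekdays

26 February 2031 is a Wednesday.
The range spans 193 days (inclusive of both endpoints).
193 = 7 × 27 + 4, so there are 27 full weeks plus 4 extra days.
Each full week contributes 5 weekdays (Mon–Fri): 27 × 5 = 135.
The 4 extra days are Wednesday, Thursday, Friday, Saturday — 3 of them qualify.
Total: 135 + 3 = 138.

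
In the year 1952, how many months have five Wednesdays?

A month has five Wednesdays exactly when Wednesday falls within its first (length − 28) days.
Jan: 31 days, starts Tue → 5 of Tue, Wed, Thu ✓
Feb: 29 days, starts Fri → 5 of Fri
Mar: 31 days, starts Sat → 5 of Sat, Sun, Mon
Apr: 30 days, starts Tue → 5 of Tue, Wed ✓
May: 31 days, starts Thu → 5 of Thu, Fri, Sat
Jun: 30 days, starts Sun → 5 of Sun, Mon
Jul: 31 days, starts Tue → 5 of Tue, Wed, Thu ✓
Aug: 31 days, starts Fri → 5 of Fri, Sat, Sun
Sep: 30 days, starts Mon → 5 of Mon, Tue
Oct: 31 days, starts Wed → 5 of Wed, Thu, Fri ✓
Nov: 30 days, starts Sat → 5 of Sat, Sun
Dec: 31 days, starts Mon → 5 of Mon, Tue, Wed ✓
Months with five Wednesdays: Jan, Apr, Jul, Oct, Dec.

5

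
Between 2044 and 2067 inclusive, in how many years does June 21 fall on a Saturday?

Day of week of June 21 in each year:
2044: Tue, 2045: Wed, 2046: Thu, 2047: Fri, 2048: Sun, 2049: Mon, 2050: Tue, 2051: Wed, 2052: Fri, 2053: Sat ✓, 2054: Sun, 2055: Mon, 2056: Wed, 2057: Thu, 2058: Fri, 2059: Sat ✓, 2060: Mon, 2061: Tue, 2062: Wed, 2063: Thu, 2064: Sat ✓, 2065: Sun, 2066: Mon, 2067: Tue
Saturdays: 2053, 2059, 2064.

3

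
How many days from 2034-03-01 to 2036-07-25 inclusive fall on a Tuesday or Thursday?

251

2034-03-01 is a Wednesday.
The range spans 878 days (inclusive of both endpoints).
878 = 7 × 125 + 3, so there are 125 full weeks plus 3 extra days.
Each full week contributes 2 days from the set (Tue, Thu): 125 × 2 = 250.
The 3 extra days are Wed, Thu, Fri — 1 of them qualifies.
Total: 250 + 1 = 251.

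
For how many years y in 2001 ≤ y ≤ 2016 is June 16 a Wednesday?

2

Day of week of June 16 in each year:
2001: Sat, 2002: Sun, 2003: Mon, 2004: Wed ✓, 2005: Thu, 2006: Fri, 2007: Sat, 2008: Mon, 2009: Tue, 2010: Wed ✓, 2011: Thu, 2012: Sat, 2013: Sun, 2014: Mon, 2015: Tue, 2016: Thu
Wednesdays: 2004, 2010.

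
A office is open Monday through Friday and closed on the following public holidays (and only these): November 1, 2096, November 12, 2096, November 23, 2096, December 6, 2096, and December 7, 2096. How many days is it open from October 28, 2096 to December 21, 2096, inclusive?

October 28, 2096 is a Sunday.
That's 55 days from start to end, counting both.
55 = 7 × 7 + 6, so there are 7 full weeks plus 6 extra days.
Each full week contributes 5 weekdays (Mon–Fri): 7 × 5 = 35.
The 6 extra days are Sunday, Monday, Tuesday, Wednesday, Thursday, Friday — 5 of them qualify.
Total: 35 + 5 = 40.
Holidays: November 1, 2096 (Thu); November 12, 2096 (Mon); November 23, 2096 (Fri); December 6, 2096 (Thu); December 7, 2096 (Fri).
All 5 holidays fall on weekdays, so subtract 5.
Business days: 40 − 5 = 35.

35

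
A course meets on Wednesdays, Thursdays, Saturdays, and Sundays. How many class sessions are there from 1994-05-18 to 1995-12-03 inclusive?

1994-05-18 is a Wednesday.
The range spans 565 days (inclusive of both endpoints).
565 = 7 × 80 + 5, so there are 80 full weeks plus 5 extra days.
Each full week contributes 4 days from the set (Wed, Thu, Sat, Sun): 80 × 4 = 320.
The 5 extra days are Wednesday, Thursday, Friday, Saturday, Sunday — 4 of them qualify.
Total: 320 + 4 = 324.

324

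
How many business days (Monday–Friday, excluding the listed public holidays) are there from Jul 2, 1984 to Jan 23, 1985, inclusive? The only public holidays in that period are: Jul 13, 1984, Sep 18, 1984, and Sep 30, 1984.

Jul 2, 1984 is a Monday.
The range spans 206 days (inclusive of both endpoints).
206 = 7 × 29 + 3, so there are 29 full weeks plus 3 extra days.
Each full week contributes 5 weekdays (Mon–Fri): 29 × 5 = 145.
The 3 extra days are Monday, Tuesday, Wednesday — 3 of them qualify.
Total: 145 + 3 = 148.
Holidays: Jul 13, 1984 (Fri); Sep 18, 1984 (Tue); Sep 30, 1984 (Sun).
2 of the 3 holidays fall on weekdays; the rest are weekends and were already excluded.
Business days: 148 − 2 = 146.

146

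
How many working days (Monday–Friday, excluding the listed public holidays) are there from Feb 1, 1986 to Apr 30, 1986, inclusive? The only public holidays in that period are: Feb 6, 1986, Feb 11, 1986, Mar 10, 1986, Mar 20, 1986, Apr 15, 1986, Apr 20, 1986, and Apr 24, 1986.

Feb 1, 1986 is a Saturday.
From Feb 1, 1986 to Apr 30, 1986 is 89 days inclusive.
89 = 7 × 12 + 5, so there are 12 full weeks plus 5 extra days.
Each full week contributes 5 weekdays (Mon–Fri): 12 × 5 = 60.
The 5 extra days are Sat, Sun, Mon, Tue, Wed — 3 of them qualify.
Total: 60 + 3 = 63.
Holidays: Feb 6, 1986 (Thu); Feb 11, 1986 (Tue); Mar 10, 1986 (Mon); Mar 20, 1986 (Thu); Apr 15, 1986 (Tue); Apr 20, 1986 (Sun); Apr 24, 1986 (Thu).
6 of the 7 holidays fall on weekdays; the rest are weekends and were already excluded.
Business days: 63 − 6 = 57.

57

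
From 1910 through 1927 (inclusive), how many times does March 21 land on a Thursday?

Day of week of March 21 in each year:
1910: Mon, 1911: Tue, 1912: Thu ✓, 1913: Fri, 1914: Sat, 1915: Sun, 1916: Tue, 1917: Wed, 1918: Thu ✓, 1919: Fri, 1920: Sun, 1921: Mon, 1922: Tue, 1923: Wed, 1924: Fri, 1925: Sat, 1926: Sun, 1927: Mon
Thursdays: 1912, 1918.

2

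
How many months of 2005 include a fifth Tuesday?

A month has five Tuesdays exactly when Tuesday falls within its first (length − 28) days.
Jan: 31 days, starts Sat → 5 of Sat, Sun, Mon
Feb: 28 days, starts Tue → 5 of (none)
Mar: 31 days, starts Tue → 5 of Tue, Wed, Thu ✓
Apr: 30 days, starts Fri → 5 of Fri, Sat
May: 31 days, starts Sun → 5 of Sun, Mon, Tue ✓
Jun: 30 days, starts Wed → 5 of Wed, Thu
Jul: 31 days, starts Fri → 5 of Fri, Sat, Sun
Aug: 31 days, starts Mon → 5 of Mon, Tue, Wed ✓
Sep: 30 days, starts Thu → 5 of Thu, Fri
Oct: 31 days, starts Sat → 5 of Sat, Sun, Mon
Nov: 30 days, starts Tue → 5 of Tue, Wed ✓
Dec: 31 days, starts Thu → 5 of Thu, Fri, Sat
Months with five Tuesdays: Mar, May, Aug, Nov.

4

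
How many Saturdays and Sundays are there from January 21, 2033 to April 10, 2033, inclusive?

24

January 21, 2033 is a Friday.
From January 21, 2033 to April 10, 2033 is 80 days inclusive.
80 = 7 × 11 + 3, so there are 11 full weeks plus 3 extra days.
Each full week contributes 2 weekend days (Sat, Sun): 11 × 2 = 22.
The 3 extra days are Fri, Sat, Sun — 2 of them qualify.
Total: 22 + 2 = 24.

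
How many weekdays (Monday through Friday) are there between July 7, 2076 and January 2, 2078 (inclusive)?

389

July 7, 2076 is a Tuesday.
The range spans 545 days (inclusive of both endpoints).
545 = 7 × 77 + 6, so there are 77 full weeks plus 6 extra days.
Each full week contributes 5 weekdays (Mon–Fri): 77 × 5 = 385.
The 6 extra days are Tuesday, Wednesday, Thursday, Friday, Saturday, Sunday — 4 of them qualify.
Total: 385 + 4 = 389.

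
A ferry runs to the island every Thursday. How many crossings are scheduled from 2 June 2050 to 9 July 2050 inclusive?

6 Thursdays

2 June 2050 is a Thursday.
From 2 June 2050 to 9 July 2050 is 38 days inclusive.
38 = 7 × 5 + 3, so there are 5 full weeks plus 3 extra days.
Each full week contributes one Thursday: 5 so far.
The 3 extra days are Thu, Fri, Sat — 1 of them qualifies.
Total: 5 + 1 = 6.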